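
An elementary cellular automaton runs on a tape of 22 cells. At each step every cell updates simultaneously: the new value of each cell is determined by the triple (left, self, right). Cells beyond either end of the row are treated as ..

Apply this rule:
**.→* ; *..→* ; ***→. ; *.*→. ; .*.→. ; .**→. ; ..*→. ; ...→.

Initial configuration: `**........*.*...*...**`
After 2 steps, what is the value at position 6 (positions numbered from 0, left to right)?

.

.**..........*...*...*
..**..........*...*...
position 6 holds .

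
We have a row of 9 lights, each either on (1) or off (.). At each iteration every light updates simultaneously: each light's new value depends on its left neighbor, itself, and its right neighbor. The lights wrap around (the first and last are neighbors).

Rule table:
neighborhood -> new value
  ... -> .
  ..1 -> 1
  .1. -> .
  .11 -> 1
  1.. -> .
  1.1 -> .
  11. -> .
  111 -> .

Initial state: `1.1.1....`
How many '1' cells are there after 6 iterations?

1

iteration 1: ........1
iteration 2: .......1.
iteration 3: ......1..
iteration 4: .....1...
iteration 5: ....1....
iteration 6: ...1.....
count of 1: 1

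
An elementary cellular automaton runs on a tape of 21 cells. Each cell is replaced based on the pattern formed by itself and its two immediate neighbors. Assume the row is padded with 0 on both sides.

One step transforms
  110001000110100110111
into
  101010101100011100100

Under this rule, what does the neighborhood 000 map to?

0

At position 3 the neighborhood is 000; the next row has 0 there.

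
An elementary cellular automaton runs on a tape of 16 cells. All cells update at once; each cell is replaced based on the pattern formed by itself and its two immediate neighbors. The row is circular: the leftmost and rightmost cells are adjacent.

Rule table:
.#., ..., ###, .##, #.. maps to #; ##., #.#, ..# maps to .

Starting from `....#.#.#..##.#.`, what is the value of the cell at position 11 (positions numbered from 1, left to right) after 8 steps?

.

step 1: ###.#.#.##.#..##
step 2: ##..#.#.#..##.##
step 3: #.#.#.#.##.#..##
step 4: ..#.#.#.#..##.##
step 5: #.#.#.#.##.#..#.
step 6: #.#.#.#.#..##.#.
step 7: #.#.#.#.##.#..#.  (repeats step 5; period 2)
step 8: #.#.#.#.#..##.#.
position 11 holds .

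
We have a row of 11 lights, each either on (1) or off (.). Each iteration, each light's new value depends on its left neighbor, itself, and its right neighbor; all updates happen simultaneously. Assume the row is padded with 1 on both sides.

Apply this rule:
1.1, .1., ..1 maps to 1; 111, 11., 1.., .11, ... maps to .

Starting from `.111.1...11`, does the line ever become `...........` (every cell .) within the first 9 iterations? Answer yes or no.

1...11..1..
...1...11.1
..11..1..1.
.1...11.111
11..1..1...
...11.11..1
..1..1...1.
.11.11..111
1..1...1...
iteration 9 is 1..1...1..., still not uniform .

no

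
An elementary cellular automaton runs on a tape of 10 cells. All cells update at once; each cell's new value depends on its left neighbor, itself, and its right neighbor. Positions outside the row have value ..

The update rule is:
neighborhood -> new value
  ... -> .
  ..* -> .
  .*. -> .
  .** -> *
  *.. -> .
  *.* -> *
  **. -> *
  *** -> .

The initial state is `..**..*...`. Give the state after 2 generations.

..**......
..**......

..**......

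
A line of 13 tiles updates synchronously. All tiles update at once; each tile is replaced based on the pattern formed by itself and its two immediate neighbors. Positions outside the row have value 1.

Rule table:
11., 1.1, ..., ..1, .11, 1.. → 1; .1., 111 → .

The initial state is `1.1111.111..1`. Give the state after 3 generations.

111..111.1111
..1111.111...
111..111.1111

111..111.1111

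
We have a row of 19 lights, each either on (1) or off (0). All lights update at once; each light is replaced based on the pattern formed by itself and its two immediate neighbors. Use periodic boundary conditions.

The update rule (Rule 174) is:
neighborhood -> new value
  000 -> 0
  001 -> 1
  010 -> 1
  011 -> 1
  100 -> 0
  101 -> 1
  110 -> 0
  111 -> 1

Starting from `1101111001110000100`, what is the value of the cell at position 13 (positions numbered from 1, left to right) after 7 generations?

1

1011110011100001101
0111100111000011011
1111001110000110110
1110011100001101101
1100111000011011011
1001110000110110111
0011100001101101111
position 13 holds 1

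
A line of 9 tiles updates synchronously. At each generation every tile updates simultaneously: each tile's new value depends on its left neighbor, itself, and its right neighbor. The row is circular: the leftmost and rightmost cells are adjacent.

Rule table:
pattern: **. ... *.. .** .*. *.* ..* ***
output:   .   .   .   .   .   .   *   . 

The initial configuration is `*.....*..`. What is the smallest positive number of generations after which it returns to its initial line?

9

.....*..*
....*..*.
...*..*..
..*..*...
.*..*....
*..*.....
..*.....*
.*.....*.
*.....*..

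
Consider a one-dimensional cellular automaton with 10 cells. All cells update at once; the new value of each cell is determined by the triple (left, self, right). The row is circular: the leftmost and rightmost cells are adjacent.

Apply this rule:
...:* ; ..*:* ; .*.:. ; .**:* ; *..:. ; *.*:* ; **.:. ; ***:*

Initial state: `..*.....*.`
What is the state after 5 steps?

**..****..
*..****..*
..****..**
.****..**.
****..**..

****..**..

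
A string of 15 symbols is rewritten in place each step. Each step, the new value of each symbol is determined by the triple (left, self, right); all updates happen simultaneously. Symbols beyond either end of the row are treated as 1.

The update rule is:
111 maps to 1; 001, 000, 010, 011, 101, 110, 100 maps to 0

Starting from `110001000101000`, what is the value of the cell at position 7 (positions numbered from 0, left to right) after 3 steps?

step 1: 100000000000000
step 2: 000000000000000
step 3: 000000000000000
position 7 holds 0

0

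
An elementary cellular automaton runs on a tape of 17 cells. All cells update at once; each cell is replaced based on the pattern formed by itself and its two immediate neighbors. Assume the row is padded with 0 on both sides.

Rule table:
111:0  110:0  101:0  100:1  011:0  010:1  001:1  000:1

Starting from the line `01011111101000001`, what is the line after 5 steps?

11000000001111111
00111111110000000
11000000001111111  (repeats step 1; period 2)
step 5: 11000000001111111

11000000001111111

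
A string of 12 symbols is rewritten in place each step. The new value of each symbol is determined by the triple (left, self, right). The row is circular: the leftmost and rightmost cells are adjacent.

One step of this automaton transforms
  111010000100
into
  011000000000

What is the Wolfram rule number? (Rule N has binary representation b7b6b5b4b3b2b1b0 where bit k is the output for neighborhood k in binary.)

192

position 1: 111 → 1  (bit 7 = 1)
position 2: 110 → 1  (bit 6 = 1)
position 3: 101 → 0  (bit 5 = 0)
position 5: 100 → 0  (bit 4 = 0)
position 0: 011 → 0  (bit 3 = 0)
position 4: 010 → 0  (bit 2 = 0)
position 8: 001 → 0  (bit 1 = 0)
position 6: 000 → 0  (bit 0 = 0)
bits b7..b0 = 11000000 = 192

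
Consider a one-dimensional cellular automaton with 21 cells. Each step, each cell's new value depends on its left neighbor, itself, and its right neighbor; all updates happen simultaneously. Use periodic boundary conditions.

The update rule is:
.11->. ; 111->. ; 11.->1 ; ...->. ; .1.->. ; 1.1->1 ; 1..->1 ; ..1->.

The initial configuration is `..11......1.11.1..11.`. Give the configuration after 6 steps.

1..11...11......1.11.

step 1: ...11......1.11.1..11
step 2: 1...11......1.11.1..1
step 3: 11...11......1.11.1..
step 4: .11...11......1.11.1.
step 5: ..11...11......1.11.1
step 6: 1..11...11......1.11.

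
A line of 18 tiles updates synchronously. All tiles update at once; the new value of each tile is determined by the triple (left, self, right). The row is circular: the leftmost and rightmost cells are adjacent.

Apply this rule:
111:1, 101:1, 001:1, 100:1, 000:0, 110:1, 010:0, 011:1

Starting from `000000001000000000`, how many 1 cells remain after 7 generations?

000000010100000000
000000101010000000
000001010101000000
000010101010100000
000101010101010000
001010101010101000
010101010101010100
count of 1: 8

8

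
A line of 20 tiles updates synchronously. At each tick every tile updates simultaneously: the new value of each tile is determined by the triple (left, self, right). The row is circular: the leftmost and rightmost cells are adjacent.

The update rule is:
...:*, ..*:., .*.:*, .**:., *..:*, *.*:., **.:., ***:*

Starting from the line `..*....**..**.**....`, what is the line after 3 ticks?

**........****.*..*.

tick 1: *.****...*......****
tick 2: ...**.**.******..***
tick 3: **........****.*..*.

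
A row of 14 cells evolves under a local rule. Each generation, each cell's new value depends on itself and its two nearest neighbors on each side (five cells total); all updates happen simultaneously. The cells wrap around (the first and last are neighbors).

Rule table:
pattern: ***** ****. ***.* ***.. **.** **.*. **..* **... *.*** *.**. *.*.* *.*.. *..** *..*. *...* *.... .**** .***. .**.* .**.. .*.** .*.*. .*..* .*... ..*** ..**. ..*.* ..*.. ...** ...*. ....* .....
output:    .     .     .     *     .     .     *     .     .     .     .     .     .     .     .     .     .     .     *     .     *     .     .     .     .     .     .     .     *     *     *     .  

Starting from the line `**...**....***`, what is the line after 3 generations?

.....**....**.

generation 1: .*..*....**...
generation 2: *......**....*
generation 3: .....**....**.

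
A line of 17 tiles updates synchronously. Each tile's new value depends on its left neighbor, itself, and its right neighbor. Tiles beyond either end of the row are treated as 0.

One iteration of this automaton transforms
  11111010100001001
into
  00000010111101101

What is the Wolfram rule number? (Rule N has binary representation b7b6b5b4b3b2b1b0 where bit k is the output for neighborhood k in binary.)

21

position 1: 111 → 0  (bit 7 = 0)
position 4: 110 → 0  (bit 6 = 0)
position 5: 101 → 0  (bit 5 = 0)
position 9: 100 → 1  (bit 4 = 1)
position 0: 011 → 0  (bit 3 = 0)
position 6: 010 → 1  (bit 2 = 1)
position 12: 001 → 0  (bit 1 = 0)
position 10: 000 → 1  (bit 0 = 1)
bits b7..b0 = 00010101 = 21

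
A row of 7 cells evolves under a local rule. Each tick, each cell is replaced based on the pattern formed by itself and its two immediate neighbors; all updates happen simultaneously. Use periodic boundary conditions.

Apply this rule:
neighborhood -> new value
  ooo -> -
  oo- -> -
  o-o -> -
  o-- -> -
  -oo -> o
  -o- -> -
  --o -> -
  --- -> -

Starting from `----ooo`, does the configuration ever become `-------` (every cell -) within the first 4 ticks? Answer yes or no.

tick 1: ----o--
tick 2: -------
all cells are - at tick 2

yes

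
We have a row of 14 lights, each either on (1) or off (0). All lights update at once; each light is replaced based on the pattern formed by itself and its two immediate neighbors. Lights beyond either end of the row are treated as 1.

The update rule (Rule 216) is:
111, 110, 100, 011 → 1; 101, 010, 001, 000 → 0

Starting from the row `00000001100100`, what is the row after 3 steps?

11100001111100

10000001110010
11000001111000
11100001111100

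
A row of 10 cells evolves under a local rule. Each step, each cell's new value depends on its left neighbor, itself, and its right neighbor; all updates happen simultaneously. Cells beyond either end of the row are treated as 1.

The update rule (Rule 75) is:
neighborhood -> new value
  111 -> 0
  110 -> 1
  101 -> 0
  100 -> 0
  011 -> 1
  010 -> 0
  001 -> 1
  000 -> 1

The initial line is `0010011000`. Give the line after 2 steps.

0100111011
0001101010

0001101010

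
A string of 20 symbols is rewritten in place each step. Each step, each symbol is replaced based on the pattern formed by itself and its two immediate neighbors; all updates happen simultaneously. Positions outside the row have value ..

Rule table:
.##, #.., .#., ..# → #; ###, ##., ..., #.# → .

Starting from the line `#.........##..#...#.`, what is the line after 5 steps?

#.#.#.#.####.##..###

##.......##.####.###
#.#.....##..#....#..
#.##...##.####..###.
#.#.#.##..#...###..#
#.#.#.#.####.##..###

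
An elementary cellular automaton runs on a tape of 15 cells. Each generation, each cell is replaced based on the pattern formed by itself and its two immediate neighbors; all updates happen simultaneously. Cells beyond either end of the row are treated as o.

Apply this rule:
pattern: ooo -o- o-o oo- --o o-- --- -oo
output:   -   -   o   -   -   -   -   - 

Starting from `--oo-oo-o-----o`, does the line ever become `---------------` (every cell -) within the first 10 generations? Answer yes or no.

yes

generation 1: ----o--o-------
generation 2: ---------------
all cells are - at generation 2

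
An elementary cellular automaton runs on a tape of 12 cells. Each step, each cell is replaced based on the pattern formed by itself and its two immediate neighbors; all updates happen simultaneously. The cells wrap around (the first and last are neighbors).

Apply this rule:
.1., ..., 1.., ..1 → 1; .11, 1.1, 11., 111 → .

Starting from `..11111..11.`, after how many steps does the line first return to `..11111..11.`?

11.....11..1
..11111..11.

2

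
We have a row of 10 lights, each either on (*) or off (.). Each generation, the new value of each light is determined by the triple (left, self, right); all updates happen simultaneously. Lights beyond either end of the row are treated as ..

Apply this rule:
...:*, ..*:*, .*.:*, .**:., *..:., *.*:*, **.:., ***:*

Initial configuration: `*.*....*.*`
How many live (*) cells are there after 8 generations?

4

***.******
.*.*.****.
*****.**..
.***.*...*
*.*.**.***
****..*.*.
.**..****.
*...*.**..
count of *: 4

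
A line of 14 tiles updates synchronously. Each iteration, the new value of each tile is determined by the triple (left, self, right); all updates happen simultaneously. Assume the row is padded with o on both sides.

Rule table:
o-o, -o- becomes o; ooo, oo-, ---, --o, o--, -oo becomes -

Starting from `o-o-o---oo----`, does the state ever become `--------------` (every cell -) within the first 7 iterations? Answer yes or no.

yes

-oooo---------
o-------------
--------------
all cells are - at iteration 3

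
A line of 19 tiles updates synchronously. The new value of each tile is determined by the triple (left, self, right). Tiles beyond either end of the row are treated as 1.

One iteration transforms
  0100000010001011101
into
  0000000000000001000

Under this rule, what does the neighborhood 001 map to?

0

At position 7 the neighborhood is 001; the next row has 0 there.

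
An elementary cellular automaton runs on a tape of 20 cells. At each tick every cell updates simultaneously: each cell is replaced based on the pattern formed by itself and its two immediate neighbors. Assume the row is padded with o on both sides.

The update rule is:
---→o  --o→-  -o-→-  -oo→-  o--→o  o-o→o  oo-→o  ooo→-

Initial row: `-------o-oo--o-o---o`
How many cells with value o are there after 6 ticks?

10

tick 1: oooooo--o-oo--o-oo--
tick 2: -----oo--o-oo--o-oo-
tick 3: oooo--oo--o-oo--o-oo
tick 4: ---oo--oo--o-oo--o--
tick 5: oo--oo--oo--o-oo--o-
tick 6: -oo--oo--oo--o-oo--o
count of o: 10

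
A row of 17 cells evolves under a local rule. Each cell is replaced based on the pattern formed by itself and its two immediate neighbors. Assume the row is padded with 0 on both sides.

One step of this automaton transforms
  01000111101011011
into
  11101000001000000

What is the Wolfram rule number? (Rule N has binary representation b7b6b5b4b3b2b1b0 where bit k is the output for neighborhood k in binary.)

position 6: 111 → 0  (bit 7 = 0)
position 8: 110 → 0  (bit 6 = 0)
position 9: 101 → 0  (bit 5 = 0)
position 2: 100 → 1  (bit 4 = 1)
position 5: 011 → 0  (bit 3 = 0)
position 1: 010 → 1  (bit 2 = 1)
position 0: 001 → 1  (bit 1 = 1)
position 3: 000 → 0  (bit 0 = 0)
bits b7..b0 = 00010110 = 22

22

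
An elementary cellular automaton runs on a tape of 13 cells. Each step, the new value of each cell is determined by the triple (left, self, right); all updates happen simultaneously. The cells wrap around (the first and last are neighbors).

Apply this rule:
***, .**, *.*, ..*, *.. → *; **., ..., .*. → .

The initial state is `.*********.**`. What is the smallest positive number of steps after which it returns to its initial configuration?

13

step 1: *********.**.
step 2: ********.**.*
step 3: *******.**.**
step 4: ******.**.***
step 5: *****.**.****
step 6: ****.**.*****
step 7: ***.**.******
step 8: **.**.*******
step 9: *.**.********
step 10: .**.*********
step 11: **.*********.
step 12: *.*********.*
step 13: .*********.**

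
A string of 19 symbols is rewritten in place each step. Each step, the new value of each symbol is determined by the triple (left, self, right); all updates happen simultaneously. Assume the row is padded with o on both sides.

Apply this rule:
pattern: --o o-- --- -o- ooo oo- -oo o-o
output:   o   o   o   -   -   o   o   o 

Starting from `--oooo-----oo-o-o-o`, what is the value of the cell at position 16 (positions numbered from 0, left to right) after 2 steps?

o

ooo--ooooooooo-o-oo
--oooo-------oo-oo-
position 16 holds o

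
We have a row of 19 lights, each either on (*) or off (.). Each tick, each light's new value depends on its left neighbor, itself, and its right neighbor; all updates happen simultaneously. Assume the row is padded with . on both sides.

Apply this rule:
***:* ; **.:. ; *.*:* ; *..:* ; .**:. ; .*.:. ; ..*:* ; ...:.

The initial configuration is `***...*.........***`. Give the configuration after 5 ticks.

.*.*.*.*.......*.*.
*.*.*.*.*.....*.*.*
.*.*.*.*.*...*.*.*.
*.*.*.*.*.*.*.*.*.*
.*.*.*.*.*.*.*.*.*.

.*.*.*.*.*.*.*.*.*.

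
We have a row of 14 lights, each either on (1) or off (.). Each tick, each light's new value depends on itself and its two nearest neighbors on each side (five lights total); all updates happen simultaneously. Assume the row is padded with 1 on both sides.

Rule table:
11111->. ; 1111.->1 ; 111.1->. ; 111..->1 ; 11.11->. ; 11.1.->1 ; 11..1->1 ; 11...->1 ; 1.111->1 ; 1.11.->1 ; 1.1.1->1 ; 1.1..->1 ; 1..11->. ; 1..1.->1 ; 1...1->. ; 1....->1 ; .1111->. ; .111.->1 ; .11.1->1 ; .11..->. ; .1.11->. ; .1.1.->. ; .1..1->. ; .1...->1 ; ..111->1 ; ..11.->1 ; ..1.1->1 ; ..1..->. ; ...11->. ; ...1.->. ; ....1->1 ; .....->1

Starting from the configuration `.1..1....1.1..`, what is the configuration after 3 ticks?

..11.11.1111..

tick 1: 11.1.111.1.1..
tick 2: 1.11.11.11.1..
tick 3: ..11.11.1111..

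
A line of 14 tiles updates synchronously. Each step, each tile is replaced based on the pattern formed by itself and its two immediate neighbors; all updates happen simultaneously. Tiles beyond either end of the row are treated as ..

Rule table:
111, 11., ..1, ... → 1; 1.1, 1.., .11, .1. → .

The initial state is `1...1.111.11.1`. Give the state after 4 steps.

1..111..1111..

step 1: ..11...11..1..
step 2: 11.1.11.1.1..1
step 3: .1....1.....1.
step 4: 1..111..1111..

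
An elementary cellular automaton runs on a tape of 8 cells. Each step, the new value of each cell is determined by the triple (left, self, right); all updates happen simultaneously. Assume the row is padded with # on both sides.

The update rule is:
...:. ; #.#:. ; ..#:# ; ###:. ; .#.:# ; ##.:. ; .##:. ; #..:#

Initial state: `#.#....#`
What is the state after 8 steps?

####..#.

..##..#.
##..###.
..##....
##..#..#
..#####.
##......
..#....#
####..#.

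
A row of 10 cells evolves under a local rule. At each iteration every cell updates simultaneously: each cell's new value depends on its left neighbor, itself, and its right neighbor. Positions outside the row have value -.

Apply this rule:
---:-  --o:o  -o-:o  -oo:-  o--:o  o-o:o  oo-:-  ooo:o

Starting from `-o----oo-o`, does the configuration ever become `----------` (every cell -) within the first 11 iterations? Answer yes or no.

no

ooo--o--oo
-o-ooooo--
ooo-ooo-o-
-o-o-o-ooo
ooooooo-o-
-ooooo-ooo
o-ooo-o-o-
oo-o-ooooo
--ooo-ooo-
-o-o-o-o-o
oooooooooo
iteration 11 is oooooooooo, still not uniform -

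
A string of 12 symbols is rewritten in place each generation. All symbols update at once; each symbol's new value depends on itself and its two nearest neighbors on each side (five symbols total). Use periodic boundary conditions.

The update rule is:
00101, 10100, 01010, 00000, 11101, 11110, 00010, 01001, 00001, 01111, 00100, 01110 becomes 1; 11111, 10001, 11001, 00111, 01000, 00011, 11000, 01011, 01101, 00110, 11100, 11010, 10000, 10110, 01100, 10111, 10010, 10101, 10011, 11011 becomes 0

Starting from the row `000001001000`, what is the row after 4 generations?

generation 1: 111111101001
generation 2: 100001101100
generation 3: 100100000000
generation 4: 110100111111

110100111111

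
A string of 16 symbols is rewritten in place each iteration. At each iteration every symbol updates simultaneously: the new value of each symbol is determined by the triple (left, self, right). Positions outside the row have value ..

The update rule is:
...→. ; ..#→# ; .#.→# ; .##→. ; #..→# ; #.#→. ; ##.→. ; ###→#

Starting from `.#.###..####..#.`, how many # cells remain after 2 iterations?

##..#.##.##.####
..###........##.
count of #: 5

5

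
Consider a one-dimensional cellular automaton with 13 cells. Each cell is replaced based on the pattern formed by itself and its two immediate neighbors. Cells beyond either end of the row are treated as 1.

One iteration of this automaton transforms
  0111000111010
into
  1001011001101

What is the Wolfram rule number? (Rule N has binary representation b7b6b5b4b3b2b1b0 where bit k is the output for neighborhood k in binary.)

position 2: 111 → 0  (bit 7 = 0)
position 3: 110 → 1  (bit 6 = 1)
position 0: 101 → 1  (bit 5 = 1)
position 4: 100 → 0  (bit 4 = 0)
position 1: 011 → 0  (bit 3 = 0)
position 11: 010 → 0  (bit 2 = 0)
position 6: 001 → 1  (bit 1 = 1)
position 5: 000 → 1  (bit 0 = 1)
bits b7..b0 = 01100011 = 99

99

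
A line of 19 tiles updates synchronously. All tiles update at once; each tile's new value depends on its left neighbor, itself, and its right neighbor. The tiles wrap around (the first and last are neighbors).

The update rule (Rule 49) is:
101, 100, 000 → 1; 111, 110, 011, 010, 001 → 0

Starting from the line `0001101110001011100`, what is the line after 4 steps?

1100010001100100011
0011001100010011000
1000100011001000111
0110011000100110000

0110011000100110000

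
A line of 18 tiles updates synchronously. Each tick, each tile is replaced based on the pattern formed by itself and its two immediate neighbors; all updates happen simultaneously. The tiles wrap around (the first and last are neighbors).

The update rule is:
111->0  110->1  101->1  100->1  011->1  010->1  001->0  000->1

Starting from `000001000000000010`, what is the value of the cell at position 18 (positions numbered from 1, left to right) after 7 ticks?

0

tick 1: 111101111111111011
tick 2: 000111000000001110
tick 3: 110101111111101011
tick 4: 011111000000111110
tick 5: 010001111110100011
tick 6: 111101000011111011
tick 7: 000111111010001110
position 18 holds 0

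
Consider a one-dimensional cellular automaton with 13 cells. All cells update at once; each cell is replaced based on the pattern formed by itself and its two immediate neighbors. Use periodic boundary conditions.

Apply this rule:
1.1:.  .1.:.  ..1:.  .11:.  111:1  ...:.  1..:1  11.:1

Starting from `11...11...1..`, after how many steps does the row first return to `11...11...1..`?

.11...11...1.
..11...11...1
1..11...11...
.1..11...11..
..1..11...11.
...1..11...11
1...1..11...1
11...1..11...
.11...1..11..
..11...1..11.
...11...1..11
1...11...1..1
11...11...1..

13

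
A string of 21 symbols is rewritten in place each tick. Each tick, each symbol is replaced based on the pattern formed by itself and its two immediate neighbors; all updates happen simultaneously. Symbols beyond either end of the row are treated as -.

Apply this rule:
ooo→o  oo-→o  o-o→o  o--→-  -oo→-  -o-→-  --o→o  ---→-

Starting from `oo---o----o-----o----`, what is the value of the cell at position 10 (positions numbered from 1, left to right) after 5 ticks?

tick 1: -o--o----o-----o-----
tick 2: o--o----o-----o------
tick 3: --o----o-----o-------
tick 4: -o----o-----o--------
tick 5: o----o-----o---------
position 10 holds -

-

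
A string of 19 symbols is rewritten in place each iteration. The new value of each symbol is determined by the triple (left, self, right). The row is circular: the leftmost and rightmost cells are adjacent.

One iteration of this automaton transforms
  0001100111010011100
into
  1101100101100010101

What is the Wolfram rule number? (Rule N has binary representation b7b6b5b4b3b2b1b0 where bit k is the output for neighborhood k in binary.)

position 8: 111 → 0  (bit 7 = 0)
position 4: 110 → 1  (bit 6 = 1)
position 10: 101 → 1  (bit 5 = 1)
position 5: 100 → 0  (bit 4 = 0)
position 3: 011 → 1  (bit 3 = 1)
position 11: 010 → 0  (bit 2 = 0)
position 2: 001 → 0  (bit 1 = 0)
position 0: 000 → 1  (bit 0 = 1)
bits b7..b0 = 01101001 = 105

105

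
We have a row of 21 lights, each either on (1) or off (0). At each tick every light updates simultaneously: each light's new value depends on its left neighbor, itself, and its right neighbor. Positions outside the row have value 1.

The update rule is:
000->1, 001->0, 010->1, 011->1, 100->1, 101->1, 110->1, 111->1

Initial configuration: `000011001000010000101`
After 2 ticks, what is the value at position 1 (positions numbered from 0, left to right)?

1

tick 1: 111011101111011110111
tick 2: 111111111111111111111
position 1 holds 1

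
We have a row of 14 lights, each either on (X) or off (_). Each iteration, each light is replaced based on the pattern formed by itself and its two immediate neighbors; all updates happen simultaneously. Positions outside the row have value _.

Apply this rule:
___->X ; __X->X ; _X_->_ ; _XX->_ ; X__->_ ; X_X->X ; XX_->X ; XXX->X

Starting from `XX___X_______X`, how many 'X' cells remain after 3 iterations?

8

_X_XX__XXXXXX_
X_X_X_X_XXXXX_
_X_X_X_X_XXXX_
count of X: 8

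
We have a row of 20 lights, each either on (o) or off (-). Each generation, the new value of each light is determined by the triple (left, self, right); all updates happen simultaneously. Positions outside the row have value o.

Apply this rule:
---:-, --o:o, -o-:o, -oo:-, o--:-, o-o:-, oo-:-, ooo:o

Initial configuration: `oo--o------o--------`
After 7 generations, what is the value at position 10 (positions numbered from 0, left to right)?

generation 1: o--oo-----oo-------o
generation 2: --o------o--------o-
generation 3: -oo-----oo-------oo-
generation 4: -------o--------o---
generation 5: ------oo-------oo--o
generation 6: -----o--------o---o-
generation 7: ----oo-------oo--oo-
position 10 holds -

-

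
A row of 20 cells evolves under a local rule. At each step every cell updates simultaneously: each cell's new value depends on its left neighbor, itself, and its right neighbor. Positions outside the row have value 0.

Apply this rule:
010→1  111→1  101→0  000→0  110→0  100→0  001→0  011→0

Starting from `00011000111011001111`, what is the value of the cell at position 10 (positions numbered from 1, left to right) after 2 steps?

00000000010000000110
00000000010000000000
position 10 holds 1

1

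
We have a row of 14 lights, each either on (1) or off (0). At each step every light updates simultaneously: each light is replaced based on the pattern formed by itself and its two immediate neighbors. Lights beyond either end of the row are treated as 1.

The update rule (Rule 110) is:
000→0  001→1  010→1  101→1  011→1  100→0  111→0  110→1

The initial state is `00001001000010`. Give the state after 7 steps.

11111011111111

00011011000111
00111111001100
01100001011101
11100011110111
00100110011100
01101110110101
11111011111111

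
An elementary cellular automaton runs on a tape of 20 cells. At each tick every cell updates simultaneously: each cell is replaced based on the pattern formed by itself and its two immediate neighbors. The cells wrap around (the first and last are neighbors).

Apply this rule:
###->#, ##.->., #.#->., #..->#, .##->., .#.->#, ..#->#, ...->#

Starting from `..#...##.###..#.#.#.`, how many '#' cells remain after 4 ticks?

######....#.###.#.##
#####.#####..#..#..#
####...###.########.
.##.###.#...######..
count of #: 12

12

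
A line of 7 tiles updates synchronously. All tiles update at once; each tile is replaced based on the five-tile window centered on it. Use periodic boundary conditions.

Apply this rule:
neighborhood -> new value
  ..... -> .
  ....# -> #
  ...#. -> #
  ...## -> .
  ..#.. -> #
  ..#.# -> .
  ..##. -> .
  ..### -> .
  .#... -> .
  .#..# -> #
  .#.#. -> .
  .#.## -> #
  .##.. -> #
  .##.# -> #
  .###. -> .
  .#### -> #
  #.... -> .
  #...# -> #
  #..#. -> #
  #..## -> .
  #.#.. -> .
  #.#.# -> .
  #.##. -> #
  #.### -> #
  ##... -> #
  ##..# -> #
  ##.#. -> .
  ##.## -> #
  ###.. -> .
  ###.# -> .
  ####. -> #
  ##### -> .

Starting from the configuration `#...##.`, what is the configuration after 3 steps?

##..#.#

step 1: ..#..#.
step 2: ######.
step 3: ##..#.#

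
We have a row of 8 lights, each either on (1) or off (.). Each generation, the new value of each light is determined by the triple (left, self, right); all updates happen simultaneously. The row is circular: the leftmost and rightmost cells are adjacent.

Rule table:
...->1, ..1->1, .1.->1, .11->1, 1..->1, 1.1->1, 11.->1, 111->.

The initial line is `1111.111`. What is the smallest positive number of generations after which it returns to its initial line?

generation 1: ...111..
generation 2: 1111.111

2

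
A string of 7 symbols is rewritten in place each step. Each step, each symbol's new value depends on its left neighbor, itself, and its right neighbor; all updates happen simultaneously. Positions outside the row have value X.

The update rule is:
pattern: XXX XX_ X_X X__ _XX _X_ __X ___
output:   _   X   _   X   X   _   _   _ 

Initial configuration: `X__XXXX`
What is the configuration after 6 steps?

XX_X___
_X__X__
__X__X_
X__X___
XX__X__
_XX__X_

_XX__X_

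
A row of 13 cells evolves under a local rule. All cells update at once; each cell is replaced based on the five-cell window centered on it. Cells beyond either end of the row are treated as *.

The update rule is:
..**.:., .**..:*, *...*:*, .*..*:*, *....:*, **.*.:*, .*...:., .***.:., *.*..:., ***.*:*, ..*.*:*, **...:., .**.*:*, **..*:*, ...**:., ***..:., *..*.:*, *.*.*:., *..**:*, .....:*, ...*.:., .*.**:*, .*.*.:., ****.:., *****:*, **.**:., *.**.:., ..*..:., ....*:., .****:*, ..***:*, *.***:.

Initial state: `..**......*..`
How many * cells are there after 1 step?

8

**.*.***...**
count of *: 8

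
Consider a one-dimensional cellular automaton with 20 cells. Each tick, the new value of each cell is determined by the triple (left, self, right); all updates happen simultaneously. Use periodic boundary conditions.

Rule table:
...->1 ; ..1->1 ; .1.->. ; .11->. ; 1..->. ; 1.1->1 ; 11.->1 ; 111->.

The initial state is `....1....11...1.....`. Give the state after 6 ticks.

1111..111.1.11..1111
...1.1..11.1.1.1....
111.1..1.11.1.1..111
..11..1.1.11.1..1...
11.1.1.1.1.11..1..11
.11.1.1.1.1.1.1..1..

.11.1.1.1.1.1.1..1..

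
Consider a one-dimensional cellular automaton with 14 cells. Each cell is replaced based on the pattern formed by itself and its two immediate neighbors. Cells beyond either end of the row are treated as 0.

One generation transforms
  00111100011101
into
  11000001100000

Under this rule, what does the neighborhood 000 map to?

At position 0 the neighborhood is 000; the next row has 1 there.

1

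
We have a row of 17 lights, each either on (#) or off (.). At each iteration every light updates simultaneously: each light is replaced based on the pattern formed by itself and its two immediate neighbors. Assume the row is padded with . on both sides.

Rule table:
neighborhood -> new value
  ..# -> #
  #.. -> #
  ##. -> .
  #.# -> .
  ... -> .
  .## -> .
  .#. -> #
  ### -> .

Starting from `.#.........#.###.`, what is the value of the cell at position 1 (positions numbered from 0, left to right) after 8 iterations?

###.......##....#
...#.....#..#..##
..###...#######..
.#...#.#.......#.
###.##.##.....###
.........#...#...
........###.###..
.......#.......#.
position 1 holds .

.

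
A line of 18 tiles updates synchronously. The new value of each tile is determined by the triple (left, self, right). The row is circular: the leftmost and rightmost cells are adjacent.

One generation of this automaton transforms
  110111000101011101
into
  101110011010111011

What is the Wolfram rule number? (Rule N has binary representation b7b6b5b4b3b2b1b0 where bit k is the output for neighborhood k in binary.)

171

position 0: 111 → 1  (bit 7 = 1)
position 1: 110 → 0  (bit 6 = 0)
position 2: 101 → 1  (bit 5 = 1)
position 6: 100 → 0  (bit 4 = 0)
position 3: 011 → 1  (bit 3 = 1)
position 9: 010 → 0  (bit 2 = 0)
position 8: 001 → 1  (bit 1 = 1)
position 7: 000 → 1  (bit 0 = 1)
bits b7..b0 = 10101011 = 171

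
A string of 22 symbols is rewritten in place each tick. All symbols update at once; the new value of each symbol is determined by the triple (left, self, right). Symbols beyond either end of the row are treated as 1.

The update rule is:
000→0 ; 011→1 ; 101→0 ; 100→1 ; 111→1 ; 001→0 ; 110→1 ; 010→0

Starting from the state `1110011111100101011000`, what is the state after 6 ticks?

tick 1: 1111011111110000011100
tick 2: 1111011111111000011110
tick 3: 1111011111111100011110
tick 4: 1111011111111110011110
tick 5: 1111011111111111011110
tick 6: 1111011111111111011110

1111011111111111011110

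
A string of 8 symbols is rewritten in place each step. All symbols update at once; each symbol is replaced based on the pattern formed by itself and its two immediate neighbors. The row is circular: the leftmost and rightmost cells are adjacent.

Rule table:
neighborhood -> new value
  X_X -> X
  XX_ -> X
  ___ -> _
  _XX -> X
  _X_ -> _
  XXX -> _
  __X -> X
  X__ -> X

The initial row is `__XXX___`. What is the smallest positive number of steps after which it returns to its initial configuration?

step 1: _XX_XX__
step 2: XXXXXXX_
step 3: X_____XX
step 4: XX___XX_
step 5: XXX_XXXX
step 6: __XXX___

6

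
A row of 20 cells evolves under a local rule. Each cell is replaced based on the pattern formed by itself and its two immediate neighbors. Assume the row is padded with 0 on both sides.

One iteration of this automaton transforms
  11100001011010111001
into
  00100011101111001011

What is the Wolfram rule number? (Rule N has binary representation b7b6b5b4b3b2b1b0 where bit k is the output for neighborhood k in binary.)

102

position 1: 111 → 0  (bit 7 = 0)
position 2: 110 → 1  (bit 6 = 1)
position 8: 101 → 1  (bit 5 = 1)
position 3: 100 → 0  (bit 4 = 0)
position 0: 011 → 0  (bit 3 = 0)
position 7: 010 → 1  (bit 2 = 1)
position 6: 001 → 1  (bit 1 = 1)
position 4: 000 → 0  (bit 0 = 0)
bits b7..b0 = 01100110 = 102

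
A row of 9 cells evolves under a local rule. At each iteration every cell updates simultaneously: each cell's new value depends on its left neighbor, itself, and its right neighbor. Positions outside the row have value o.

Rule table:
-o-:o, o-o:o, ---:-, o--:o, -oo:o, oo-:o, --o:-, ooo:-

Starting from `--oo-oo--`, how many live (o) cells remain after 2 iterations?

o-oooooo-
ooo----oo
count of o: 5

5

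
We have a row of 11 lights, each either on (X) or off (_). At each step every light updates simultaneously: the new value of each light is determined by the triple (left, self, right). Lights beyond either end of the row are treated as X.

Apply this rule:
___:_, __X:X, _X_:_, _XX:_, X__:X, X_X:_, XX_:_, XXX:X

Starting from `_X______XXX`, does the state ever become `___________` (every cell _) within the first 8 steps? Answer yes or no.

no

step 1: __X____X_XX
step 2: XX_X__X___X
step 3: X___XX_X_X_
step 4: _X_X_______
step 5: ____X_____X
step 6: X__X_X___X_
step 7: _XX___X_X__
step 8: ___X_X___XX
step 8 is ___X_X___XX, still not uniform _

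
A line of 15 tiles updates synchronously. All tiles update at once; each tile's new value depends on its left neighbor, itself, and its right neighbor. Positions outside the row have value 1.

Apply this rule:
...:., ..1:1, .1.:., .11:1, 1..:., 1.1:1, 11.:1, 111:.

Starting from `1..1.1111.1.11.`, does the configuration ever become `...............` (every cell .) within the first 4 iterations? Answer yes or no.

1.1.11..11.1111
11.111.11111...
.111.111...1..1
11.111.1..1..11
iteration 4 is 11.111.1..1..11, still not uniform .

no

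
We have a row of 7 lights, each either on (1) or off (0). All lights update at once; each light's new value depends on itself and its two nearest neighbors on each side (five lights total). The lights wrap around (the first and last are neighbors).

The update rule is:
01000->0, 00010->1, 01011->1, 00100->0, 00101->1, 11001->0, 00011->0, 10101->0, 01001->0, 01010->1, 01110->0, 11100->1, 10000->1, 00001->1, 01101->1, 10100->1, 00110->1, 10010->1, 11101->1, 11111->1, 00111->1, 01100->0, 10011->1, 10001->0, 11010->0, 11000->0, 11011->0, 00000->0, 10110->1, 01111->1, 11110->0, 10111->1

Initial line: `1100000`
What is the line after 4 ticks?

1001010
1011101
1010101
1001011

1001011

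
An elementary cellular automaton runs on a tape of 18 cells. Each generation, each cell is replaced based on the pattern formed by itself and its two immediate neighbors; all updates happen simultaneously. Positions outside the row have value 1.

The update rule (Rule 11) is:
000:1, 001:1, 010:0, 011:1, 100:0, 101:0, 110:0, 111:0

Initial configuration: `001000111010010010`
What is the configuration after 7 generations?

010001110011100011

010011100000100100
000110001111001001
011100111000010011
010001100011100110
000111001110001100
011100011000111001
010001110011100011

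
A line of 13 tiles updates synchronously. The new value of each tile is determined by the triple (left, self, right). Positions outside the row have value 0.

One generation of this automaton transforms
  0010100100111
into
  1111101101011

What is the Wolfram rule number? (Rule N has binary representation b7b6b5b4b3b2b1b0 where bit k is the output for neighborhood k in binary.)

231

position 11: 111 → 1  (bit 7 = 1)
position 12: 110 → 1  (bit 6 = 1)
position 3: 101 → 1  (bit 5 = 1)
position 5: 100 → 0  (bit 4 = 0)
position 10: 011 → 0  (bit 3 = 0)
position 2: 010 → 1  (bit 2 = 1)
position 1: 001 → 1  (bit 1 = 1)
position 0: 000 → 1  (bit 0 = 1)
bits b7..b0 = 11100111 = 231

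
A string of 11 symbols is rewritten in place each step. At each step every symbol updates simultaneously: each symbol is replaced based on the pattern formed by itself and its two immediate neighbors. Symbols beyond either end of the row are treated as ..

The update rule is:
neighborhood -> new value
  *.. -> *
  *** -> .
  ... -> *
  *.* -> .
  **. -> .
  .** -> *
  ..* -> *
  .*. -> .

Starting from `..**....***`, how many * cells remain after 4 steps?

***.*****..
*...*....**
.***.*****.
**...*....*
count of *: 4

4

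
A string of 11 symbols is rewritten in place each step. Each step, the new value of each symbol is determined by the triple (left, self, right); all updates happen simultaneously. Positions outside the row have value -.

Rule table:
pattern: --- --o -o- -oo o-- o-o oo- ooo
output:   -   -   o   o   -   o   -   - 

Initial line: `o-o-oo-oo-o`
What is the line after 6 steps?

o----o-----

ooooo-oo-oo
o----oo-oo-
o----o-oo--
o----ooo---
o----o-----
o----o-----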